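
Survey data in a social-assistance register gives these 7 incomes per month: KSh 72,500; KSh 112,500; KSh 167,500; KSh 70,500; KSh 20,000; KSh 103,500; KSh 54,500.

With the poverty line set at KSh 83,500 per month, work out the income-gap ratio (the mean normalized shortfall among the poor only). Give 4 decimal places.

0.3488

Below z: KSh 20,000, KSh 54,500, KSh 70,500, KSh 72,500 (q = 4 of N = 7).
Relative gaps: 0.7605, 0.3473, 0.1557, 0.1317; sum = 1.395210.
The income-gap ratio divides by q (the poor only): 1.395210 / 4 = 0.3488.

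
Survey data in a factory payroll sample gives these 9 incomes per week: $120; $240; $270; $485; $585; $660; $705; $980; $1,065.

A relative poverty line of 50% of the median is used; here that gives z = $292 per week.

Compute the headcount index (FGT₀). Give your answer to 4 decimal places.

0.3333

3 of the 9 families have income below $292.
H = 3/9 = 0.3333.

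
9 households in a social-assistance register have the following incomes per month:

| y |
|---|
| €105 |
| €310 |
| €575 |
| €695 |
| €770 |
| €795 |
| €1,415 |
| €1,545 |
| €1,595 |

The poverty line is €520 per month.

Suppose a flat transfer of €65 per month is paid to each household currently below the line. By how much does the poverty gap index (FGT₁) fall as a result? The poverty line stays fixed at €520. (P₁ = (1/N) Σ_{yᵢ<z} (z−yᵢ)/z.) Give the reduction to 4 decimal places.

0.0278

Before: below the line — €105, €310; poverty gap index (FGT₁) = 0.133547.
After the €65 transfer: below the line — €170, €375; poverty gap index (FGT₁) = 0.105769.
Reduction = 0.133547 − 0.105769 = 0.0278.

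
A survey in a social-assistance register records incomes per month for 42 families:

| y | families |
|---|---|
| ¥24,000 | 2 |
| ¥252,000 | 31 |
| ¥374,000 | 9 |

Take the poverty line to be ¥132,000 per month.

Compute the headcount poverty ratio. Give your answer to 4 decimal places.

2 of the 42 families have income below ¥132,000.
H = 2/42 = 0.0476.

0.0476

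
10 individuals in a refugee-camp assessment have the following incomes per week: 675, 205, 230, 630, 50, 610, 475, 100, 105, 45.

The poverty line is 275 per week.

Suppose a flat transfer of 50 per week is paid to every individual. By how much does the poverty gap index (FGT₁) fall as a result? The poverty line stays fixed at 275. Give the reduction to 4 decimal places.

0.1073

Before: below the line — 45, 50, 100, 105, 205, 230; poverty gap index (FGT₁) = 0.332727.
After the 50 transfer: below the line — 95, 100, 150, 155, 255; poverty gap index (FGT₁) = 0.225455.
Reduction = 0.332727 − 0.225455 = 0.1073.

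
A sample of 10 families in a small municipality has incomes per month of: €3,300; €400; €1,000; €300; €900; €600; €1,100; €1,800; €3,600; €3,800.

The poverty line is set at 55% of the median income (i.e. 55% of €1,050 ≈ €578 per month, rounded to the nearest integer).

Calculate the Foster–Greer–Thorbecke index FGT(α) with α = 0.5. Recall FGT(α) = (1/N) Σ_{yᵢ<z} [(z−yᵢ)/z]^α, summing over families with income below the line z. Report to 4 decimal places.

0.1248

Below the line: €300, €400 (q = 2 of N = 10).
Gap ratios (z−y)/z: (578−300)/578 = 0.4810; (578−400)/578 = 0.3080.
Raised to α = 0.5: 0.69352; 0.55494.
Sum = 1.248459; FGT(0.5) = 1.248459 / 10 = 0.1248.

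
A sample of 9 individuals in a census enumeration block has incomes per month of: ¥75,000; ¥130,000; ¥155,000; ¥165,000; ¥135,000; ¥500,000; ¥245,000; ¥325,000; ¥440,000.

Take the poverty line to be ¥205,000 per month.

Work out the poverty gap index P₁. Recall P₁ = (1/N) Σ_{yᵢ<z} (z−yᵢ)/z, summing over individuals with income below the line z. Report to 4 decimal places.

0.1978

Below z: ¥75,000, ¥130,000, ¥135,000, ¥155,000, ¥165,000 (q = 5 of N = 9).
Normalized shortfalls: (205000−75000)/205000 = 0.6341; (205000−130000)/205000 = 0.3659; (205000−135000)/205000 = 0.3415; (205000−155000)/205000 = 0.2439; (205000−165000)/205000 = 0.1951.
Sum of shortfalls = 1.780488; P₁ averages over all N: 1.780488 / 9 = 0.1978.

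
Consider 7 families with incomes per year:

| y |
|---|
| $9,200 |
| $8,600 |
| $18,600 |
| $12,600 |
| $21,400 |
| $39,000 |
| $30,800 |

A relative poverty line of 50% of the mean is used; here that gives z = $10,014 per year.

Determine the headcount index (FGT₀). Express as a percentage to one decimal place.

28.6%

2 of the 7 families have income below $10,014.
H = 2/7 = 28.6%.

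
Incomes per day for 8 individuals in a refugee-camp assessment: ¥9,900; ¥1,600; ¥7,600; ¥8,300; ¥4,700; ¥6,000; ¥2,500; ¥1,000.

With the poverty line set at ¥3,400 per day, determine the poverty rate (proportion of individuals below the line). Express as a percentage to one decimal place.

3 of the 8 individuals have income below ¥3,400.
H = 3/8 = 37.5%.

37.5%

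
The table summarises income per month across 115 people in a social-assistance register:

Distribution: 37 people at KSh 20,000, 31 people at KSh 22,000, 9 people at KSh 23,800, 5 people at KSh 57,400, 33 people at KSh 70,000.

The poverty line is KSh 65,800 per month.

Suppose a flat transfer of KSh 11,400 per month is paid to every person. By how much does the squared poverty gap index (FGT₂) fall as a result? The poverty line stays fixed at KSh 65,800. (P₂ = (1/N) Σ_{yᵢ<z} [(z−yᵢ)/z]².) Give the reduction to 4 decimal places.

0.1377

Before: below the line — 37×KSh 20,000, 31×KSh 22,000, 9×KSh 23,800, 5×KSh 57,400; squared poverty gap index (FGT₂) = 0.307914.
After the KSh 11,400 transfer: below the line — 37×KSh 31,400, 31×KSh 33,400, 9×KSh 35,200; squared poverty gap index (FGT₂) = 0.170220.
Reduction = 0.307914 − 0.170220 = 0.1377.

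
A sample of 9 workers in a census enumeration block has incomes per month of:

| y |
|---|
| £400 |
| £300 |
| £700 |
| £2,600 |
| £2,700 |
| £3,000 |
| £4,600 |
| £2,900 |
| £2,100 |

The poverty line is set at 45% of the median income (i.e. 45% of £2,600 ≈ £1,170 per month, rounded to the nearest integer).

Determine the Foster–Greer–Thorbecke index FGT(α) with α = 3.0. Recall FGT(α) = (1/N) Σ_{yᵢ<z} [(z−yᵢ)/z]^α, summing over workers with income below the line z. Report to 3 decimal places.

Incomes under z: £300, £400, £700 (q = 3 of N = 9).
Gap ratios (z−y)/z: (1170−300)/1170 = 0.7436; (1170−400)/1170 = 0.6581; (1170−700)/1170 = 0.4017.
Raised to α = 3.0: 0.41115; 0.28505; 0.06482.
Sum = 0.761020; FGT(3.0) = 0.761020 / 9 = 0.085.

0.085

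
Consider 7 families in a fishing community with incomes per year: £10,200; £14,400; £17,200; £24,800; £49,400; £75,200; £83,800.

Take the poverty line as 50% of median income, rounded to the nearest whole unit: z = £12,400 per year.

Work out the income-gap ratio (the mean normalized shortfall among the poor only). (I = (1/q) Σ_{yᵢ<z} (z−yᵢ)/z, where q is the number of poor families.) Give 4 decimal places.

Below z: £10,200 (q = 1 of N = 7).
Shortfall ratios (z−y)/z: 0.1774; sum = 0.177419.
The income-gap ratio divides by q (the poor only): 0.177419 / 1 = 0.1774.

0.1774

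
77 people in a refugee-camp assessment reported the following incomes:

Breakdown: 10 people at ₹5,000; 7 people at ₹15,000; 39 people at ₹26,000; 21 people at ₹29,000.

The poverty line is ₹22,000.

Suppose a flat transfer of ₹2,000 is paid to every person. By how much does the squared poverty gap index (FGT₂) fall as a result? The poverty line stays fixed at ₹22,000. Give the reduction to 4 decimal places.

0.0217

Before: below the line — 10×₹5,000, 7×₹15,000; squared poverty gap index (FGT₂) = 0.086750.
After the ₹2,000 transfer: below the line — 10×₹7,000, 7×₹17,000; squared poverty gap index (FGT₂) = 0.065069.
Reduction = 0.086750 − 0.065069 = 0.0217.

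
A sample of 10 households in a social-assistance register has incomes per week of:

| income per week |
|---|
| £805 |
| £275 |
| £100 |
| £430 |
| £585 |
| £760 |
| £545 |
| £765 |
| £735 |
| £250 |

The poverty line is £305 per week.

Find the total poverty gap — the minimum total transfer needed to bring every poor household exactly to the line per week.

£290

Below z: £100, £250, £275 (q = 3 of N = 10).
Individual gaps: 305−100 = 205; 305−250 = 55; 305−275 = 30.
Aggregate gap = £290.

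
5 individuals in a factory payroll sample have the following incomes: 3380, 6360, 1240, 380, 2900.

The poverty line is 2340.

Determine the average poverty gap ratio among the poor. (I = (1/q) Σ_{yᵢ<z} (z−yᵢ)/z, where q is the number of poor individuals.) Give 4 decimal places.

Incomes under z: 380, 1240 (q = 2 of N = 5).
Shortfall ratios (z−y)/z: 0.8376, 0.4701; sum = 1.307692.
The income-gap ratio divides by q (the poor only): 1.307692 / 2 = 0.6538.

0.6538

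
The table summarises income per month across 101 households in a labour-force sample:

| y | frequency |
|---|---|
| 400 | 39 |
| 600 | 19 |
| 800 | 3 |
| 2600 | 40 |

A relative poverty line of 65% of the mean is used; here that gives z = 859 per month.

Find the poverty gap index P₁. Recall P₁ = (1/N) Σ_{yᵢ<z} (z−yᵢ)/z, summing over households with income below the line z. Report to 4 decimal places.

0.2651

Below the line: 39×400, 19×600, 3×800 (q = 61 of N = 101).
Shortfall ratios: (859−400)/859 = 0.5343 (×39); (859−600)/859 = 0.3015 (×19); (859−800)/859 = 0.0687 (×3).
Σ = 26.774156. Dividing by the full population N = 101 gives P₁ = 0.2651.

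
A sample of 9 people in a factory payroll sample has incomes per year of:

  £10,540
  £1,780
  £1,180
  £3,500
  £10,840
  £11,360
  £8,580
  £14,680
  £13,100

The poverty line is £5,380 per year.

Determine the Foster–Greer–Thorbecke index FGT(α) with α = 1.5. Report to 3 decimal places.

Below z: £1,180, £1,780, £3,500 (q = 3 of N = 9).
Shortfall ratios: (5380−1180)/5380 = 0.7807; (5380−1780)/5380 = 0.6691; (5380−3500)/5380 = 0.3494.
Raised to α = 1.5: 0.68976; 0.54737; 0.20657.
Sum = 1.443701; FGT(1.5) = 1.443701 / 9 = 0.160.

0.160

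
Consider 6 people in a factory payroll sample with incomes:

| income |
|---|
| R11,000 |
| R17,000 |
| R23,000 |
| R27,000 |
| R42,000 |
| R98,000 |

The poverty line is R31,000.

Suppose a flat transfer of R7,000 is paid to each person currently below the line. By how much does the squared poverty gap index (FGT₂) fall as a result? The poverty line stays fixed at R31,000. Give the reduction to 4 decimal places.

0.0793

Before: below the line — R11,000, R17,000, R23,000, R27,000; squared poverty gap index (FGT₂) = 0.117239.
After the R7,000 transfer: below the line — R18,000, R24,000, R30,000; squared poverty gap index (FGT₂) = 0.037981.
Reduction = 0.117239 − 0.037981 = 0.0793.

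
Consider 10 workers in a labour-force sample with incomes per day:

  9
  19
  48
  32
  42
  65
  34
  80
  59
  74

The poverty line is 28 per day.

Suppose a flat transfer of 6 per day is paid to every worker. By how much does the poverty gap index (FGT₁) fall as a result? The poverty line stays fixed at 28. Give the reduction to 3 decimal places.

Before: below the line — 9, 19; poverty gap index (FGT₁) = 0.10000.
After the 6 transfer: below the line — 15, 25; poverty gap index (FGT₁) = 0.05714.
Reduction = 0.10000 − 0.05714 = 0.043.

0.043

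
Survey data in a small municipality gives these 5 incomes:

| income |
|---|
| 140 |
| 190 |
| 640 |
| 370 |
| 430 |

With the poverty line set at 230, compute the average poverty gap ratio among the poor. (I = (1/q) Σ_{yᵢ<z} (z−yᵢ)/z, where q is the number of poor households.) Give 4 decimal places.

Below z: 140, 190 (q = 2 of N = 5).
Relative gaps: 0.3913, 0.1739; sum = 0.565217.
The income-gap ratio divides by q (the poor only): 0.565217 / 2 = 0.2826.

0.2826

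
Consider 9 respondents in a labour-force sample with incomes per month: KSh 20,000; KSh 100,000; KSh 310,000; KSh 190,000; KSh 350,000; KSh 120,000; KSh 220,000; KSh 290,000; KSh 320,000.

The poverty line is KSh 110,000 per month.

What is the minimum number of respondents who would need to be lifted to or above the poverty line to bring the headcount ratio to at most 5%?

2

2 of the 9 respondents are poor, so H = 2/9 = 0.222.
A headcount ratio of at most 5% allows at most ⌊0.05 × 9⌋ = 0 poor respondents.
So at least 2 − 0 = 2 must be lifted.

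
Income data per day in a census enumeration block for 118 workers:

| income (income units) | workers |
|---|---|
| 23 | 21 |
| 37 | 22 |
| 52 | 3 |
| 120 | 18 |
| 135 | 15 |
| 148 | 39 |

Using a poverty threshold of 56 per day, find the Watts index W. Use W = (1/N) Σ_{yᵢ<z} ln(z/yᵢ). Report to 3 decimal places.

0.238

Below z: 21×23, 22×37, 3×52 (q = 46 of N = 118).
Log shortfalls: ln(56/23) = 0.8899 (×21); ln(56/37) = 0.4144 (×22); ln(56/52) = 0.0741 (×3).
W = 28.026874 / 118 = 0.238.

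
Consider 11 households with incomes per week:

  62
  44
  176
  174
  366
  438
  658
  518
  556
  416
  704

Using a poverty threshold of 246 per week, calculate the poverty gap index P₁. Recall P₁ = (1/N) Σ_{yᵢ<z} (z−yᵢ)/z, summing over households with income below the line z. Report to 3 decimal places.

Below the line: 44, 62, 174, 176 (q = 4 of N = 11).
Relative gaps: (246−44)/246 = 0.8211; (246−62)/246 = 0.7480; (246−174)/246 = 0.2927; (246−176)/246 = 0.2846.
Σ = 2.146341. Dividing by the full population N = 11 gives P₁ = 0.195.

0.195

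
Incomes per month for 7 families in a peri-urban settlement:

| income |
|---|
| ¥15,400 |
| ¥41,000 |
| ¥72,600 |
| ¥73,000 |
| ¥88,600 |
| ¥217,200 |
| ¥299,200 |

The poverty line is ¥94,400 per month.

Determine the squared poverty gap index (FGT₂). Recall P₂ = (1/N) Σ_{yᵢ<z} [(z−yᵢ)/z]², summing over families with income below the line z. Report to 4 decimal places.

0.1613

Poor units: ¥15,400, ¥41,000, ¥72,600, ¥73,000, ¥88,600 (q = 5 of N = 7).
Normalized shortfalls: (94400−15400)/94400 = 0.8369; (94400−41000)/94400 = 0.5657; (94400−72600)/94400 = 0.2309; (94400−73000)/94400 = 0.2267; (94400−88600)/94400 = 0.0614.
Squared: 0.7003; 0.3200; 0.0533; 0.0514; 0.0038.
Sum = 1.128829; P₂ = 1.128829 / 7 = 0.1613.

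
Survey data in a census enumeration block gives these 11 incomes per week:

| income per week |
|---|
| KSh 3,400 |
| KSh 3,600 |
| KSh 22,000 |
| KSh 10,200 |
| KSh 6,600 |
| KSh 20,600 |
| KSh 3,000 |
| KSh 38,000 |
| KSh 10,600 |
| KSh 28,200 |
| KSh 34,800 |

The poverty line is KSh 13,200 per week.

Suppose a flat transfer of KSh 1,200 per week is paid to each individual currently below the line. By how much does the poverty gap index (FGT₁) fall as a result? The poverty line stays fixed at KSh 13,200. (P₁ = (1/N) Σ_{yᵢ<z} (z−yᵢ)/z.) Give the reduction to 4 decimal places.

0.0496

Before: below the line — KSh 3,000, KSh 3,400, KSh 3,600, KSh 6,600, KSh 10,200, KSh 10,600; poverty gap index (FGT₁) = 0.287879.
After the KSh 1,200 transfer: below the line — KSh 4,200, KSh 4,600, KSh 4,800, KSh 7,800, KSh 11,400, KSh 11,800; poverty gap index (FGT₁) = 0.238292.
Reduction = 0.287879 − 0.238292 = 0.0496.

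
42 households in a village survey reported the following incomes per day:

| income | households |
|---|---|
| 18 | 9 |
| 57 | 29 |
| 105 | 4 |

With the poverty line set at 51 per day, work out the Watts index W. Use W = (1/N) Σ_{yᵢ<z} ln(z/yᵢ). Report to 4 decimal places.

0.2232

Below the line: 9×18 (q = 9 of N = 42).
Log shortfalls: ln(51/18) = 1.0415 (×9).
W = 9.373085 / 42 = 0.2232.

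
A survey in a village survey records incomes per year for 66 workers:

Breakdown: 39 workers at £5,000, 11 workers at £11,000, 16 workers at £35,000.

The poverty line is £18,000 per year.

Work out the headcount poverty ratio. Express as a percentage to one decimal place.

75.8%

50 of the 66 workers have income below £18,000.
H = 50/66 = 75.8%.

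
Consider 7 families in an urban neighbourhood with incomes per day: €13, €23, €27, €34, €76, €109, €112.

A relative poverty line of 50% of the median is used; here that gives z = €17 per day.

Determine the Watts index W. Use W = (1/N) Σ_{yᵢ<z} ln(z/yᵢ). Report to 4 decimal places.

0.0383

Below z: €13 (q = 1 of N = 7).
ln(z/y) terms: ln(17/13) = 0.2683.
W = 0.268264 / 7 = 0.0383.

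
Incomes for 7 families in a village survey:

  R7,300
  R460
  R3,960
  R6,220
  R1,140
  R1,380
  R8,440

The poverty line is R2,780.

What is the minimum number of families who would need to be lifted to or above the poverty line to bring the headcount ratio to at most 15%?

2

3 of the 7 families are poor, so H = 3/7 = 0.429.
A headcount ratio of at most 15% allows at most ⌊0.15 × 7⌋ = 1 poor families.
So at least 3 − 1 = 2 must be lifted.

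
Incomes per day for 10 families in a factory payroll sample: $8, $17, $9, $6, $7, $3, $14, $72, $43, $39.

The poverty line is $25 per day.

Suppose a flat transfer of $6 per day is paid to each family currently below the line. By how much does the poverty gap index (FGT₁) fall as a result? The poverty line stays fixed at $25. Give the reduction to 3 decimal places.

Before: below the line — $3, $6, $7, $8, $9, $14, $17; poverty gap index (FGT₁) = 0.44400.
After the $6 transfer: below the line — $9, $12, $13, $14, $15, $20, $23; poverty gap index (FGT₁) = 0.27600.
Reduction = 0.44400 − 0.27600 = 0.168.

0.168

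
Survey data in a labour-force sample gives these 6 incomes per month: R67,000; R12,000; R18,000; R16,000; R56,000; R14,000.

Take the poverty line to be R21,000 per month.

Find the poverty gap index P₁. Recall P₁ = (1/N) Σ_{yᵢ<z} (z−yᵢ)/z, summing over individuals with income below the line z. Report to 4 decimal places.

0.1905

Below the line: R12,000, R14,000, R16,000, R18,000 (q = 4 of N = 6).
Relative gaps: (21000−12000)/21000 = 0.4286; (21000−14000)/21000 = 0.3333; (21000−16000)/21000 = 0.2381; (21000−18000)/21000 = 0.1429.
Sum of shortfalls = 1.142857; P₁ averages over all N: 1.142857 / 6 = 0.1905.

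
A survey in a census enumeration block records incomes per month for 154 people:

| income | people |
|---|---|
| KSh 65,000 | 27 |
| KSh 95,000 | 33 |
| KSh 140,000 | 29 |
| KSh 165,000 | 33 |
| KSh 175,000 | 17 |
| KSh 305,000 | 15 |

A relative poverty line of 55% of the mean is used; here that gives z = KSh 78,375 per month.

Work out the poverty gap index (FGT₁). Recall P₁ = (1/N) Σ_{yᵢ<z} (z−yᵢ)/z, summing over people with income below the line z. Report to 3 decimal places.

0.030

Incomes under z: 27×KSh 65,000 (q = 27 of N = 154).
Gap ratios (z−y)/z: (78375−65000)/78375 = 0.1707 (×27).
Sum of shortfalls = 4.607656; P₁ averages over all N: 4.607656 / 154 = 0.030.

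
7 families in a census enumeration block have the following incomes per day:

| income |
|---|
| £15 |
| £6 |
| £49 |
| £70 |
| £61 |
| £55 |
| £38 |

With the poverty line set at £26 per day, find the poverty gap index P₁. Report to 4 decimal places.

0.1703

Incomes under z: £6, £15 (q = 2 of N = 7).
Gap ratios (z−y)/z: (26−6)/26 = 0.7692; (26−15)/26 = 0.4231.
Σ = 1.192308. Dividing by the full population N = 7 gives P₁ = 0.1703.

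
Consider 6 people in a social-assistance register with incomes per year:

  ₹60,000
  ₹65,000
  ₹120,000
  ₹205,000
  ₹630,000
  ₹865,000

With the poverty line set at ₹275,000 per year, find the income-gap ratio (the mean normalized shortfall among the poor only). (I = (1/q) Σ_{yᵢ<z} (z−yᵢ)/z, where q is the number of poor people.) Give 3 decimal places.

Below z: ₹60,000, ₹65,000, ₹120,000, ₹205,000 (q = 4 of N = 6).
Relative gaps: 0.7818, 0.7636, 0.5636, 0.2545; sum = 2.363636.
The income-gap ratio divides by q (the poor only): 2.363636 / 4 = 0.591.

0.591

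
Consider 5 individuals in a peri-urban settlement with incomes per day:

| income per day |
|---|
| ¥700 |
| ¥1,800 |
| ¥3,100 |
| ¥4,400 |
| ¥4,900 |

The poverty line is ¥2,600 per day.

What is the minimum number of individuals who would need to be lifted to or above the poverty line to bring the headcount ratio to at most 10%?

2 of the 5 individuals are poor, so H = 2/5 = 0.400.
A headcount ratio of at most 10% allows at most ⌊0.10 × 5⌋ = 0 poor individuals.
So at least 2 − 0 = 2 must be lifted.

2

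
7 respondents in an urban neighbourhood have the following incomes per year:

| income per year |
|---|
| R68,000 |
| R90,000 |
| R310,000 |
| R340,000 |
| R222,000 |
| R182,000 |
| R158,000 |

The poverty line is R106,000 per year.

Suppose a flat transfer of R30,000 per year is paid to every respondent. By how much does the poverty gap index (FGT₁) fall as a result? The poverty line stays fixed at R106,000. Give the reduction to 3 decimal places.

0.062

Before: below the line — R68,000, R90,000; poverty gap index (FGT₁) = 0.07278.
After the R30,000 transfer: below the line — R98,000; poverty gap index (FGT₁) = 0.01078.
Reduction = 0.07278 − 0.01078 = 0.062.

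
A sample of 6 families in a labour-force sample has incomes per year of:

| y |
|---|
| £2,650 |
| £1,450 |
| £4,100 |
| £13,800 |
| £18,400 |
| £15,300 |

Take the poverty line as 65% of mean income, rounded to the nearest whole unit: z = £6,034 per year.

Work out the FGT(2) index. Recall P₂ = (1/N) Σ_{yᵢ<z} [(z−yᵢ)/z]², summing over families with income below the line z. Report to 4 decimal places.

0.1657

Below z: £1,450, £2,650, £4,100 (q = 3 of N = 6).
Gap ratios (z−y)/z: (6034−1450)/6034 = 0.7597; (6034−2650)/6034 = 0.5608; (6034−4100)/6034 = 0.3205.
Squared: 0.5771; 0.3145; 0.1027.
Sum = 0.994389; P₂ = 0.994389 / 6 = 0.1657.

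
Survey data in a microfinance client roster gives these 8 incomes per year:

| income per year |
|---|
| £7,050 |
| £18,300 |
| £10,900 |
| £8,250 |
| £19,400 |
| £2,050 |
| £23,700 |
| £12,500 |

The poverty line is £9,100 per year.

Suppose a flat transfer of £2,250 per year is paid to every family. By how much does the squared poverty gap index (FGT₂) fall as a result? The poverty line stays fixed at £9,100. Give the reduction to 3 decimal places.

Before: below the line — £2,050, £7,050, £8,250; squared poverty gap index (FGT₂) = 0.08246.
After the £2,250 transfer: below the line — £4,300; squared poverty gap index (FGT₂) = 0.03478.
Reduction = 0.08246 − 0.03478 = 0.048.

0.048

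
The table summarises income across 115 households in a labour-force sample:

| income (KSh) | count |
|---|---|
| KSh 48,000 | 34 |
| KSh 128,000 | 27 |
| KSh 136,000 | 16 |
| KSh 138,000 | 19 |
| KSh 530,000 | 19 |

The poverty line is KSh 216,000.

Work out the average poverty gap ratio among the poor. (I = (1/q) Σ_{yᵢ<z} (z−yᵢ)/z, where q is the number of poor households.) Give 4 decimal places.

Below z: 34×KSh 48,000, 27×KSh 128,000, 16×KSh 136,000, 19×KSh 138,000 (q = 96 of N = 115).
Shortfall ratios (z−y)/z: 0.7778 (×34), 0.4074 (×27), 0.3704 (×16), 0.3611 (×19); sum = 50.231481.
I averages over the q = 96 poor units only: 50.231481 / 96 = 0.5232.

0.5232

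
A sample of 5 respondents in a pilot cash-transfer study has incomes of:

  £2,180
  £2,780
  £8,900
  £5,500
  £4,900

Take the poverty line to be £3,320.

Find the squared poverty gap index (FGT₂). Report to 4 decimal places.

0.0289

Below z: £2,180, £2,780 (q = 2 of N = 5).
Normalized shortfalls: (3320−2180)/3320 = 0.3434; (3320−2780)/3320 = 0.1627.
Squared: 0.1179; 0.0265.
Sum = 0.144361; P₂ = 0.144361 / 5 = 0.0289.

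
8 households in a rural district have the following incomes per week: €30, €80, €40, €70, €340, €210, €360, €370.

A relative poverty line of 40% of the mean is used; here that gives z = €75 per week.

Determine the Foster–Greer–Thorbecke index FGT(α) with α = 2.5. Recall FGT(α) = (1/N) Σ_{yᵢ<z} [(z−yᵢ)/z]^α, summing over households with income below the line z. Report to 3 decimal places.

0.054

Incomes under z: €30, €40, €70 (q = 3 of N = 8).
Shortfall ratios: (75−30)/75 = 0.6000; (75−40)/75 = 0.4667; (75−70)/75 = 0.0667.
Raised to α = 2.5: 0.27885; 0.14877; 0.00115.
Sum = 0.428773; FGT(2.5) = 0.428773 / 8 = 0.054.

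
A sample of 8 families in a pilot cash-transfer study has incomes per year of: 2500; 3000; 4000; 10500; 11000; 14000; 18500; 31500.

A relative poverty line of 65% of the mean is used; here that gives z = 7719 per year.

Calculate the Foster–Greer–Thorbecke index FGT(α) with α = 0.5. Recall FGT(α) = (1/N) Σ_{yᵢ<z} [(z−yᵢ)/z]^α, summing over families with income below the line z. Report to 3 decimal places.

0.287

Below z: 2500, 3000, 4000 (q = 3 of N = 8).
Gap ratios (z−y)/z: (7719−2500)/7719 = 0.6761; (7719−3000)/7719 = 0.6113; (7719−4000)/7719 = 0.4818.
Raised to α = 0.5: 0.82227; 0.78189; 0.69412.
Sum = 2.298272; FGT(0.5) = 2.298272 / 8 = 0.287.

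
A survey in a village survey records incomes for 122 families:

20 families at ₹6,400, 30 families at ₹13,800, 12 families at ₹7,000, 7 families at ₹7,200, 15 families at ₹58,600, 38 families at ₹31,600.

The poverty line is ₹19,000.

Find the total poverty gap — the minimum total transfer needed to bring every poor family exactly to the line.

Below z: 20×₹6,400, 12×₹7,000, 7×₹7,200, 30×₹13,800 (q = 69 of N = 122).
Individual gaps: 20×(19000−6400) = 252000; 12×(19000−7000) = 144000; 7×(19000−7200) = 82600; 30×(19000−13800) = 156000.
Aggregate gap = ₹634,600.

₹634,600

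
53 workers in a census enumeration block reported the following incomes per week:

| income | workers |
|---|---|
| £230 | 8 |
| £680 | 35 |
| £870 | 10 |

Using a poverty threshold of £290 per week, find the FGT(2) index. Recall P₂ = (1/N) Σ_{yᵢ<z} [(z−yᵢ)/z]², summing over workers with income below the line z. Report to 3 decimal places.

Below the line: 8×£230 (q = 8 of N = 53).
Gap ratios (z−y)/z: (290−230)/290 = 0.2069 (×8).
Squared: 0.0428 (×8).
Sum = 0.342449; P₂ = 0.342449 / 53 = 0.006.

0.006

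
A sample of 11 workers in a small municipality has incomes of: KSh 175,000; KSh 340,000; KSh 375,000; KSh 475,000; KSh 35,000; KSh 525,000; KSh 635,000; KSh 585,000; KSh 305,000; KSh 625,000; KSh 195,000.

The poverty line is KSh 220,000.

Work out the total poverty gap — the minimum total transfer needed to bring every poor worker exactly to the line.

KSh 255,000

Below z: KSh 35,000, KSh 175,000, KSh 195,000 (q = 3 of N = 11).
Individual gaps: 220000−35000 = 185000; 220000−175000 = 45000; 220000−195000 = 25000.
Aggregate gap = KSh 255,000.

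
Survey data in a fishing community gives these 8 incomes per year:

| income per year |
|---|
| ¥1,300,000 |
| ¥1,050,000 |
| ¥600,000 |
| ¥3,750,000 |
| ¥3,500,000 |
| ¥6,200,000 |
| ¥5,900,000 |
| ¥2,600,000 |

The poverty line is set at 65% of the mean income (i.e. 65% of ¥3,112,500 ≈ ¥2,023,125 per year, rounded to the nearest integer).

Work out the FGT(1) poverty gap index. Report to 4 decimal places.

0.1927

Below the line: ¥600,000, ¥1,050,000, ¥1,300,000 (q = 3 of N = 8).
Normalized shortfalls: (2023125−600000)/2023125 = 0.7034; (2023125−1050000)/2023125 = 0.4810; (2023125−1300000)/2023125 = 0.3574.
Sum of shortfalls = 1.541860; P₁ averages over all N: 1.541860 / 8 = 0.1927.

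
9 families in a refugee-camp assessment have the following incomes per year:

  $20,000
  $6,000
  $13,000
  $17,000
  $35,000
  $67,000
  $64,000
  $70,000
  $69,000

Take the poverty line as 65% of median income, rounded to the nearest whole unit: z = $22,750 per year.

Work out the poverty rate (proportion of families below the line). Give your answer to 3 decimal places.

0.444

4 of the 9 families have income below $22,750.
H = 4/9 = 0.444.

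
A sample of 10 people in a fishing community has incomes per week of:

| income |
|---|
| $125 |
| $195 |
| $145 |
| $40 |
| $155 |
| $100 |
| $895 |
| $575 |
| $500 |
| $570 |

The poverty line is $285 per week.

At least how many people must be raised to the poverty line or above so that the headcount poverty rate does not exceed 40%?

2

6 of the 10 people are poor, so H = 6/10 = 0.600.
A headcount ratio of at most 40% allows at most ⌊0.40 × 10⌋ = 4 poor people.
So at least 6 − 4 = 2 must be lifted.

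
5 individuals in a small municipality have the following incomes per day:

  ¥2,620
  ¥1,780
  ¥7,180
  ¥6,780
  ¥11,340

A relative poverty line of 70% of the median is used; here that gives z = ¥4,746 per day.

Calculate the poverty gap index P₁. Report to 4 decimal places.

Poor units: ¥1,780, ¥2,620 (q = 2 of N = 5).
Relative gaps: (4746−1780)/4746 = 0.6249; (4746−2620)/4746 = 0.4480.
Sum of shortfalls = 1.072903; P₁ averages over all N: 1.072903 / 5 = 0.2146.

0.2146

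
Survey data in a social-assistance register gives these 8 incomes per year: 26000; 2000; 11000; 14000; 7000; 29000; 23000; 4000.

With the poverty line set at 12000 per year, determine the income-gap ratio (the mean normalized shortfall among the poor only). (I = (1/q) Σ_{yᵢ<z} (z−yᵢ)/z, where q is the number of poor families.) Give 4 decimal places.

0.5000

Below the line: 2000, 4000, 7000, 11000 (q = 4 of N = 8).
Shortfall ratios (z−y)/z: 0.8333, 0.6667, 0.4167, 0.0833; sum = 2.000000.
I averages over the q = 4 poor units only: 2.000000 / 4 = 0.5000.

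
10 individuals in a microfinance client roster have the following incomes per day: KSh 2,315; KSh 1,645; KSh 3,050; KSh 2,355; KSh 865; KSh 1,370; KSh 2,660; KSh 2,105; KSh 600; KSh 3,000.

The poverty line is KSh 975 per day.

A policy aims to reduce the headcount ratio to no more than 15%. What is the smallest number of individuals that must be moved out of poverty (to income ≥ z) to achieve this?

Currently q = 2 of N = 10 are below the line (H = 0.200).
A headcount ratio of at most 15% allows at most ⌊0.15 × 10⌋ = 1 poor individuals.
So at least 2 − 1 = 1 must be lifted.

1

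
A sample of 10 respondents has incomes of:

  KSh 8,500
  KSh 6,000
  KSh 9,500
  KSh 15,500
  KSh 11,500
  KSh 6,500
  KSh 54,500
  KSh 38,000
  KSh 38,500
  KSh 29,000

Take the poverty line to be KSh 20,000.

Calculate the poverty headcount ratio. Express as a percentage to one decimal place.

6 of the 10 respondents have income below KSh 20,000.
H = 6/10 = 60.0%.

60.0%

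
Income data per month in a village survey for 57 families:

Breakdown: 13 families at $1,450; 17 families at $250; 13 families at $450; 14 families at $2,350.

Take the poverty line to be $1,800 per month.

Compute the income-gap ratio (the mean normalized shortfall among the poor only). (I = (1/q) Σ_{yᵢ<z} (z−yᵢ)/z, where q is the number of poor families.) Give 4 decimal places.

Below z: 17×$250, 13×$450, 13×$1,450 (q = 43 of N = 57).
Shortfall ratios (z−y)/z: 0.8611 (×17), 0.7500 (×13), 0.1944 (×13); sum = 26.916667.
The income-gap ratio divides by q (the poor only): 26.916667 / 43 = 0.6260.

0.6260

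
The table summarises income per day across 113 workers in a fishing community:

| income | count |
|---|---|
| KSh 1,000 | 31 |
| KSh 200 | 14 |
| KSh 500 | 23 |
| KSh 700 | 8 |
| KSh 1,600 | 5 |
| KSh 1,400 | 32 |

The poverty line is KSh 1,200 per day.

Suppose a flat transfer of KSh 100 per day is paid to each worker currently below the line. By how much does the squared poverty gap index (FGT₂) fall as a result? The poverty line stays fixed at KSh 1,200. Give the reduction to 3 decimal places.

0.045

Before: below the line — 14×KSh 200, 23×KSh 500, 8×KSh 700, 31×KSh 1,000; squared poverty gap index (FGT₂) = 0.17521.
After the KSh 100 transfer: below the line — 14×KSh 300, 23×KSh 600, 8×KSh 800, 31×KSh 1,100; squared poverty gap index (FGT₂) = 0.13035.
Reduction = 0.17521 − 0.13035 = 0.045.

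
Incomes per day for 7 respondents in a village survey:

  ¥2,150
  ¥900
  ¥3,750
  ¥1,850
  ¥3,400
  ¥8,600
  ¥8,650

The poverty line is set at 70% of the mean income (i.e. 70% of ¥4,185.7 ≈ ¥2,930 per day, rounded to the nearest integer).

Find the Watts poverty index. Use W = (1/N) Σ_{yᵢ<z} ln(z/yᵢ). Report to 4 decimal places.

0.2785

Below the line: ¥900, ¥1,850, ¥2,150 (q = 3 of N = 7).
Log shortfalls: ln(2930/900) = 1.1804; ln(2930/1850) = 0.4598; ln(2930/2150) = 0.3095.
W = 1.949714 / 7 = 0.2785.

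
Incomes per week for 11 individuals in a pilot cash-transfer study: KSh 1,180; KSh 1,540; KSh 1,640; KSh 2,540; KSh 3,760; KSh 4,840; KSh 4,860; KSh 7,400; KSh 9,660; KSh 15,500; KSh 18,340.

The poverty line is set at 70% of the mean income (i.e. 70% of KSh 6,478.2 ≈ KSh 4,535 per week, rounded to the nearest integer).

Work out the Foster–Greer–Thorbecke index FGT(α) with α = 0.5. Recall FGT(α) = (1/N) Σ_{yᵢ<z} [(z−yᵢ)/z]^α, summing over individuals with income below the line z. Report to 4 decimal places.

Incomes under z: KSh 1,180, KSh 1,540, KSh 1,640, KSh 2,540, KSh 3,760 (q = 5 of N = 11).
Gap ratios (z−y)/z: (4535−1180)/4535 = 0.7398; (4535−1540)/4535 = 0.6604; (4535−1640)/4535 = 0.6384; (4535−2540)/4535 = 0.4399; (4535−3760)/4535 = 0.1709.
Raised to α = 0.5: 0.86012; 0.81266; 0.79898; 0.66326; 0.41339.
Sum = 3.548409; FGT(0.5) = 3.548409 / 11 = 0.3226.

0.3226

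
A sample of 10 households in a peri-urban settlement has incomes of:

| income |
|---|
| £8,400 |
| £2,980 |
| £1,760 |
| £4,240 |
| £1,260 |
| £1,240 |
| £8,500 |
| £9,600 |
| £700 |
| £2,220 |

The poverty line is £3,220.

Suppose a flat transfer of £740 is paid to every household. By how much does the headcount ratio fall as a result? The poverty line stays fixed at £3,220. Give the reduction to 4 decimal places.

Before: below the line — £700, £1,240, £1,260, £1,760, £2,220, £2,980; headcount ratio = 0.600000.
After the £740 transfer: below the line — £1,440, £1,980, £2,000, £2,500, £2,960; headcount ratio = 0.500000.
Reduction = 0.600000 − 0.500000 = 0.1000.

0.1000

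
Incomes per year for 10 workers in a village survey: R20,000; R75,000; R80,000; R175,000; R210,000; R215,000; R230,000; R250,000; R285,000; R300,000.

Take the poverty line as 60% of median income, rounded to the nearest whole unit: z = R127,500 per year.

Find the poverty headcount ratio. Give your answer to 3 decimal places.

3 of the 10 workers have income below R127,500.
H = 3/10 = 0.300.

0.300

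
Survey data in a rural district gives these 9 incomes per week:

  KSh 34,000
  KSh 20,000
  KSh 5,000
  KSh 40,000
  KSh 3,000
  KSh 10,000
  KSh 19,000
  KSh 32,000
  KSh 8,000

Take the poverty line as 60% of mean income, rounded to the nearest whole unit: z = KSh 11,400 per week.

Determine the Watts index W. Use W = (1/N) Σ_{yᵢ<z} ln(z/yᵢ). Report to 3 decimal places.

Below the line: KSh 3,000, KSh 5,000, KSh 8,000, KSh 10,000 (q = 4 of N = 9).
ln(z/y) terms: ln(11400/3000) = 1.3350; ln(11400/5000) = 0.8242; ln(11400/8000) = 0.3542; ln(11400/10000) = 0.1310.
W = 2.644377 / 9 = 0.294.

0.294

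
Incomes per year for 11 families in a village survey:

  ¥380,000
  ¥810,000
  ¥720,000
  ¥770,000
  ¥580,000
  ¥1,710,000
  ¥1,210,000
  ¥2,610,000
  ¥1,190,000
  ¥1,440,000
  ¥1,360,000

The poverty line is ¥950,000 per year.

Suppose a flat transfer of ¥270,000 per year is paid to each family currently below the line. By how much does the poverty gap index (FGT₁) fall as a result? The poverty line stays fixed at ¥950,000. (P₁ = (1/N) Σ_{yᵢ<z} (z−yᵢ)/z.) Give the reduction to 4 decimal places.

0.1043

Before: below the line — ¥380,000, ¥580,000, ¥720,000, ¥770,000, ¥810,000; poverty gap index (FGT₁) = 0.142584.
After the ¥270,000 transfer: below the line — ¥650,000, ¥850,000; poverty gap index (FGT₁) = 0.038278.
Reduction = 0.142584 − 0.038278 = 0.1043.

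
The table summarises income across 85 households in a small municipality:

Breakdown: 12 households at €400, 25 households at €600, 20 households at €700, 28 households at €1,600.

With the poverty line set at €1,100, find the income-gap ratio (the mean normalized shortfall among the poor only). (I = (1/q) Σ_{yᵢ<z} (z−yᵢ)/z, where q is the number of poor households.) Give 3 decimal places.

Below z: 12×€400, 25×€600, 20×€700 (q = 57 of N = 85).
Shortfall ratios (z−y)/z: 0.6364 (×12), 0.4545 (×25), 0.3636 (×20); sum = 26.272727.
The income-gap ratio divides by q (the poor only): 26.272727 / 57 = 0.461.

0.461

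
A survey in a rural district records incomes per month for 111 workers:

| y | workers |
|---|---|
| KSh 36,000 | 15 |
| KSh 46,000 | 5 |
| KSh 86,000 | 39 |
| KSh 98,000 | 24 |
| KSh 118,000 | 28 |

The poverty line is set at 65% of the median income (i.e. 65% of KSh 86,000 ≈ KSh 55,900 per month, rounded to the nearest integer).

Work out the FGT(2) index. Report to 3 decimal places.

Below the line: 15×KSh 36,000, 5×KSh 46,000 (q = 20 of N = 111).
Relative gaps: (55900−36000)/55900 = 0.3560 (×15); (55900−46000)/55900 = 0.1771 (×5).
Squared: 0.1267 (×15); 0.0314 (×5).
Sum = 2.057789; P₂ = 2.057789 / 111 = 0.019.

0.019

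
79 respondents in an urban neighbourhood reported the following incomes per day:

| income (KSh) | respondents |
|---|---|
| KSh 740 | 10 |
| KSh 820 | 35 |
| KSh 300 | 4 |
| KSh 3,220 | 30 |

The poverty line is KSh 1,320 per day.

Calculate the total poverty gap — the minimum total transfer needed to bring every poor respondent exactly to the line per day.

KSh 27,380

Incomes under z: 4×KSh 300, 10×KSh 740, 35×KSh 820 (q = 49 of N = 79).
Individual gaps: 4×(1320−300) = 4080; 10×(1320−740) = 5800; 35×(1320−820) = 17500.
Aggregate gap = KSh 27,380.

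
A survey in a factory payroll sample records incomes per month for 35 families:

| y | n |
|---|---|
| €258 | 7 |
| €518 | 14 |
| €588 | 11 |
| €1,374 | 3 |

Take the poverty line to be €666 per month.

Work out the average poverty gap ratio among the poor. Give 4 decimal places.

Incomes under z: 7×€258, 14×€518, 11×€588 (q = 32 of N = 35).
Shortfall ratios (z−y)/z: 0.6126 (×7), 0.2222 (×14), 0.1171 (×11); sum = 8.687688.
I averages over the q = 32 poor units only: 8.687688 / 32 = 0.2715.

0.2715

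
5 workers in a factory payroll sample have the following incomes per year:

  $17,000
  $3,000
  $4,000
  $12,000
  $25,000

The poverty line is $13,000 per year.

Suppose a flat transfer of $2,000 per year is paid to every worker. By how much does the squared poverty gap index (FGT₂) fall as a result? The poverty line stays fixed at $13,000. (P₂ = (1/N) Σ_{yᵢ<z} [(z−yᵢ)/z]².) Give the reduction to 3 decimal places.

0.082

Before: below the line — $3,000, $4,000, $12,000; squared poverty gap index (FGT₂) = 0.21538.
After the $2,000 transfer: below the line — $5,000, $6,000; squared poverty gap index (FGT₂) = 0.13373.
Reduction = 0.21538 − 0.13373 = 0.082.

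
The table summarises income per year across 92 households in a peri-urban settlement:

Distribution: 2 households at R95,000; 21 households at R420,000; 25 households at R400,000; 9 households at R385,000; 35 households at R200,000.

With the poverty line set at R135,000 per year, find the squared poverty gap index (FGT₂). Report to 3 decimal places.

0.002

Below the line: 2×R95,000 (q = 2 of N = 92).
Normalized shortfalls: (135000−95000)/135000 = 0.2963 (×2).
Squared: 0.0878 (×2).
Sum = 0.175583; P₂ = 0.175583 / 92 = 0.002.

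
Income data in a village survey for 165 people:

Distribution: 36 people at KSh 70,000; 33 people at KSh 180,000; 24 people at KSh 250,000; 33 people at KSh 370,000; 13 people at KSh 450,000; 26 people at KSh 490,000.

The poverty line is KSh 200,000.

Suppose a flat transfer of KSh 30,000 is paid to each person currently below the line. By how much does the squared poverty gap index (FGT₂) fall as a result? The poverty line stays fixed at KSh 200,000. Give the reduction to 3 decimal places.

0.040

Before: below the line — 36×KSh 70,000, 33×KSh 180,000; squared poverty gap index (FGT₂) = 0.09418.
After the KSh 30,000 transfer: below the line — 36×KSh 100,000; squared poverty gap index (FGT₂) = 0.05455.
Reduction = 0.09418 − 0.05455 = 0.040.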